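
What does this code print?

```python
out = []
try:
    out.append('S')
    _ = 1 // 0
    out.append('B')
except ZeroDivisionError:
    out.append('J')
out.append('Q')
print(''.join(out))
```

Execution trace: 'S' (try body) → 'J' (except ZeroDivisionError) → 'Q' (after the try/except). Output: SJQ

Answer: SJQ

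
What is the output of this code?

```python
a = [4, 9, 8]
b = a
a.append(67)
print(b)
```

Key concept: basic list aliasing.
Step by step:
`a = [4, 9, 8]` → a = [4, 9, 8]
`b = a` → b = [4, 9, 8] (same object as a)
`a.append(67)` → a = [4, 9, 8, 67] (same object as b); b = [4, 9, 8, 67] (same object as a)
`print(b)` → prints [4, 9, 8, 67]

Answer: [4, 9, 8, 67]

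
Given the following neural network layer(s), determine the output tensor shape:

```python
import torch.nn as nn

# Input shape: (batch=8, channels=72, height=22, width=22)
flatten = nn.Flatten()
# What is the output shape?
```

Input: (8, 72, 22, 22) -> Output: (8, 34848)

Answer: (8, 34848)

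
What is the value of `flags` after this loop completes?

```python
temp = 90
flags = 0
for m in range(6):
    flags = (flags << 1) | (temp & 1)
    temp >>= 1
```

Reverse lowest 6 bits of 90
`flags` takes the values: 0 → 1 → 2 → 5 → 11 → 22

Answer: 22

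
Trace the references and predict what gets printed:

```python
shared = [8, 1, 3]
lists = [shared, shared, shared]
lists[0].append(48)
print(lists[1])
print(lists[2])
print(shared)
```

Key concept: list of same reference.
Step by step:
`shared = [8, 1, 3]` → shared = [8, 1, 3]
`lists = [shared, shared, shared]` → lists = [[8, 1, 3], [8, 1, 3], [8, 1, 3]]
`lists[0].append(48)` → shared = [8, 1, 3, 48]; lists = [[8, 1, 3, 48], [8, 1, 3, 48], [8, 1, 3, 48]]
`print(lists[1])` → prints [8, 1, 3, 48]
`print(lists[2])` → prints [8, 1, 3, 48]
`print(shared)` → prints [8, 1, 3, 48]

Answer:
[8, 1, 3, 48]
[8, 1, 3, 48]
[8, 1, 3, 48]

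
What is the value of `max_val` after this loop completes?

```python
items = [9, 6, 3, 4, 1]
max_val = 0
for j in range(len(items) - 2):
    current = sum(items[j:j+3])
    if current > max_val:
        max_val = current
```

Max sum of 3-element window in [9, 6, 3, 4, 1]
`max_val` takes the values: 0 → 18

Answer: 18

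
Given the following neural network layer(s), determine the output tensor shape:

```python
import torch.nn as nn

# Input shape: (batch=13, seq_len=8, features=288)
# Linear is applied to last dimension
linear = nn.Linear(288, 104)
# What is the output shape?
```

Input: (13, 8, 288) -> Output: (13, 8, 104)

Answer: (13, 8, 104)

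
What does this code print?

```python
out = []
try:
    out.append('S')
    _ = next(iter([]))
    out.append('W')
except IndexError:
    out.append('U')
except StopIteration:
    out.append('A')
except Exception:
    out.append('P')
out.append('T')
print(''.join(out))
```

Execution trace: 'S' (try body) → 'A' (except StopIteration) → 'T' (after the try/except). Output: SAT

Answer: SAT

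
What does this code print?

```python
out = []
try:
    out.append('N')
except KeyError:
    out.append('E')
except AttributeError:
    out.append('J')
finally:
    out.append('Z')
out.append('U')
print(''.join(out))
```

Execution trace: 'N' (try body, no exception) → 'Z' (finally) → 'U' (after the try/except). Output: NZU

Answer: NZU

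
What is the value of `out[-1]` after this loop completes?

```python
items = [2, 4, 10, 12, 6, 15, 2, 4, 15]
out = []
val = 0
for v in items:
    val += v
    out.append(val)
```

Cumulative sum ends at 70
`out` takes the values: [] → [2] → [2, 6] → [2, 6, 16] → [2, 6, 16, 28] → [2, 6, 16, 28, 34] → [2, 6, 16, 28, 34, 49] → [2, 6, 16, 28, 34, 49, 51] → [2, 6, 16, 28, 34, 49, 51, 55] → [2, 6, 16, 28, 34, 49, 51, 55, 70]
So `out[-1]` = 70

Answer: 70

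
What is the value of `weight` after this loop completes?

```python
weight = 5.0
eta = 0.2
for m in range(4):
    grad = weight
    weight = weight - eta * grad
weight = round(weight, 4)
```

Gradient descent: w = 5.0 * (1 - 0.2)^4
`weight` takes the values: 5.0 → 4.0 → 3.2 → 2.56 → 2.048

Answer: 2.048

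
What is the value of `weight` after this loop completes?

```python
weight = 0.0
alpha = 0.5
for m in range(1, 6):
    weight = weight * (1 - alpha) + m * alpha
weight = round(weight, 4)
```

Moving average with lr=0.5
`weight` takes the values: 0.0 → 0.5 → 1.25 → 2.125 → 3.0625 → 4.03125 → 4.0312

Answer: 4.0312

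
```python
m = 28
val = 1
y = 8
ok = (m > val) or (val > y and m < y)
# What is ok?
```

Trace:
`m = 28` → m = 28
`val = 1` → val = 1
`y = 8` → y = 8
`ok = (m > val) or (val > y and m < y)` → ok = True
So ok = True

Answer: True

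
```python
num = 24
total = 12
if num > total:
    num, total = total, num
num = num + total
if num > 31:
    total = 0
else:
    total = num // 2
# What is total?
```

Trace:
`num = 24` → num = 24
`total = 12` → total = 12
`if num > total: ...` → num > total is True → num = 12; total = 24
`num = num + total` → num = 36
`if num > 31: ...` → num > 31 is True → total = 0
So total = 0

Answer: 0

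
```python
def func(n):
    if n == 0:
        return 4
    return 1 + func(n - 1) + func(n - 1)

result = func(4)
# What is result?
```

func(n) = 1 + 2·func(n-1), func(0)=4. Closed form: (4+1)·2^4 - 1 = 79.

Answer: 79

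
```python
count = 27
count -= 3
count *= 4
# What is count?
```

Trace:
`count = 27` → count = 27
`count -= 3` → count = 24
`count *= 4` → count = 96
So count = 96

Answer: 96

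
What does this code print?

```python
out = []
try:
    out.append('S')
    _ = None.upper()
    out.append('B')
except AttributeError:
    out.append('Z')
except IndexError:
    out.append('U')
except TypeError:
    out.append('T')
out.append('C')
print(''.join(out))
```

Execution trace: 'S' (try body) → 'Z' (except AttributeError) → 'C' (after the try/except). Output: SZC

Answer: SZC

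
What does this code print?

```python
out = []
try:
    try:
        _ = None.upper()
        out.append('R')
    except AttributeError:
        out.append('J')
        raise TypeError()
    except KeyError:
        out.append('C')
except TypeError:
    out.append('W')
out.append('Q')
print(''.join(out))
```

Execution trace: 'J' (inner except AttributeError) → 'W' (outer except TypeError) → 'Q' (after the try/except). Output: JWQ

Answer: JWQ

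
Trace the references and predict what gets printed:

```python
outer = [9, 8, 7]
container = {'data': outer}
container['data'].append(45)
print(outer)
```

Key concept: dict holds reference to list.
Step by step:
`outer = [9, 8, 7]` → outer = [9, 8, 7]
`container = {'data': outer}` → container = {'data': [9, 8, 7]}
`container['data'].append(45)` → outer = [9, 8, 7, 45]; container = {'data': [9, 8, 7, 45]}
`print(outer)` → prints [9, 8, 7, 45]

Answer: [9, 8, 7, 45]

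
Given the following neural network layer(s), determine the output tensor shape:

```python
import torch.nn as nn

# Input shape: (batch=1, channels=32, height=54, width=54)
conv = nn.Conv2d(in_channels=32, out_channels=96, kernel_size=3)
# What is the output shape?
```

Input: (1, 32, 54, 54) -> Output: (1, 96, 52, 52)

Answer: (1, 96, 52, 52)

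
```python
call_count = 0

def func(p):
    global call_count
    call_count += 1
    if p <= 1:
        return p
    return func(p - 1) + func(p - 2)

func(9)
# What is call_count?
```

Calls(p) = 1 + Calls(p-1) + Calls(p-2); Calls(0)=Calls(1)=1. For p=9 this gives 109.

Answer: 109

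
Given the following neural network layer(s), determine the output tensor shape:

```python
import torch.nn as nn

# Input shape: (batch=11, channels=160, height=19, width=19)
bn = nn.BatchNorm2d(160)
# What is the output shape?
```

Input: (11, 160, 19, 19) -> Output: (11, 160, 19, 19)

Answer: (11, 160, 19, 19)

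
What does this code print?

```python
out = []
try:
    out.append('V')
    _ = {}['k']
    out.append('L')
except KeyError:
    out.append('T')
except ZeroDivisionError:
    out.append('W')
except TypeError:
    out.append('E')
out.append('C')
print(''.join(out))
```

Execution trace: 'V' (try body) → 'T' (except KeyError) → 'C' (after the try/except). Output: VTC

Answer: VTC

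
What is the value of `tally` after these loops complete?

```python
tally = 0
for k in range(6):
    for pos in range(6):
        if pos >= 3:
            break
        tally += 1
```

Inner breaks at 3, outer runs 6 times
`tally` takes the values: 0 → 1 → 2 → 3 → 4 → 5 → 6 → 7 → 8 → 9 → 10 → 11 → 12 → 13 → 14 → 15 → 16 → 17 → 18

Answer: 18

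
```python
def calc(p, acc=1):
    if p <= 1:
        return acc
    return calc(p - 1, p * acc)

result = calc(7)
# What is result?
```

Accumulator trace (n, acc): (7, 1) -> (6, 7) -> (5, 42) -> (4, 210) -> (3, 840) -> (2, 2520) -> (1, 5040) -> return 5040

Answer: 5040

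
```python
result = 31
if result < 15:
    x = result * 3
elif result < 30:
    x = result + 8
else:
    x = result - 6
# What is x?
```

Trace:
`result = 31` → result = 31
`if result < 15: ...` → result < 15 is False, result < 30 is False, take else branch → x = 25
So x = 25

Answer: 25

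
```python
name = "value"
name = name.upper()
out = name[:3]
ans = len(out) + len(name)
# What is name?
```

Trace:
`name = "value"` → name = 'value'
`name = name.upper()` → name = 'VALUE'
`out = name[:3]` → out = 'VAL'
`ans = len(out) + len(name)` → ans = 8
So name = 'VALUE'

Answer: 'VALUE'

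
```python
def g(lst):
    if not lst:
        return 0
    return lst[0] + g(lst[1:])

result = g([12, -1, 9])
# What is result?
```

12 + (-1) + 9 + 0 = 20

Answer: 20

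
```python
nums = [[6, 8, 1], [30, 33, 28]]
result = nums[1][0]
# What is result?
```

Trace:
`nums = [[6, 8, 1], [30, 33, 28]]` → nums = [[6, 8, 1], [30, 33, 28]]
`result = nums[1][0]` → result = 30
So result = 30

Answer: 30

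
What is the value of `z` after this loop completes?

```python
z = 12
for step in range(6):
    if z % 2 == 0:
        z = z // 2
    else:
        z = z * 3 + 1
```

Collatz-style transformation from 12
`z` takes the values: 12 → 6 → 3 → 10 → 5 → 16 → 8

Answer: 8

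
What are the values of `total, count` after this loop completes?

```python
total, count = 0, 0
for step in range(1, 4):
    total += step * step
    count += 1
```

Sum of squares and count
`total, count` takes the values: (0, 0) → (1, 0) → (1, 1) → (5, 1) → (5, 2) → (14, 2) → (14, 3)

Answer: 14, 3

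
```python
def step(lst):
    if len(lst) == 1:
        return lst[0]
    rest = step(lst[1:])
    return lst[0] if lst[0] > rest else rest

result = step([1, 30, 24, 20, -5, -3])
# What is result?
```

Recursive max over [1, 30, 24, 20, -5, -3] = 30

Answer: 30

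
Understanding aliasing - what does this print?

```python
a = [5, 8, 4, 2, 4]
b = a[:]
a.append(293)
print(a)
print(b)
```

Key concept: slice [:] creates copy.
Step by step:
`a = [5, 8, 4, 2, 4]` → a = [5, 8, 4, 2, 4]
`b = a[:]` → b = [5, 8, 4, 2, 4]
`a.append(293)` → a = [5, 8, 4, 2, 4, 293]
`print(a)` → prints [5, 8, 4, 2, 4, 293]
`print(b)` → prints [5, 8, 4, 2, 4]

Answer:
[5, 8, 4, 2, 4, 293]
[5, 8, 4, 2, 4]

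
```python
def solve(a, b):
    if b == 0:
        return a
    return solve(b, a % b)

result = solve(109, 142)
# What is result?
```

solve(109, 142) -> solve(142, 109) -> solve(109, 33) -> solve(33, 10) -> solve(10, 3) -> solve(3, 1) -> solve(1, 0) -> 1

Answer: 1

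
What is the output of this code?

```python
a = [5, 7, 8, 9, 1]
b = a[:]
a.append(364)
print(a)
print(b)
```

Key concept: slice [:] creates copy.
Step by step:
`a = [5, 7, 8, 9, 1]` → a = [5, 7, 8, 9, 1]
`b = a[:]` → b = [5, 7, 8, 9, 1]
`a.append(364)` → a = [5, 7, 8, 9, 1, 364]
`print(a)` → prints [5, 7, 8, 9, 1, 364]
`print(b)` → prints [5, 7, 8, 9, 1]

Answer:
[5, 7, 8, 9, 1, 364]
[5, 7, 8, 9, 1]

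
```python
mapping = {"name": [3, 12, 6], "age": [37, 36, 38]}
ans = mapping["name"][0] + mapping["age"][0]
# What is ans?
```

Trace:
`mapping = {"name": [3, 12, 6], "age": [37, 36, 38]}` → mapping = {'name': [3, 12, 6], 'age': [37, 36, 38]}
`ans = mapping["name"][0] + mapping["age"][0]` → ans = 40
So ans = 40

Answer: 40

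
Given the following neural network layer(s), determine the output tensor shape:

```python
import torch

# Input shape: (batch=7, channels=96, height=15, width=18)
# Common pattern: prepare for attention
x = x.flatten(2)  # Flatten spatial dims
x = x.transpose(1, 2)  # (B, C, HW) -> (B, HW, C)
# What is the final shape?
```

Input: (7, 96, 15, 18) -> after flatten(2): (7, 96, 270) -> Output: (7, 270, 96)

Answer: (7, 270, 96)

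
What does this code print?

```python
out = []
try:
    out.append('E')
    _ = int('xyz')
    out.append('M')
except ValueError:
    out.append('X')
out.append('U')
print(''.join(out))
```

Execution trace: 'E' (try body) → 'X' (except ValueError) → 'U' (after the try/except). Output: EXU

Answer: EXU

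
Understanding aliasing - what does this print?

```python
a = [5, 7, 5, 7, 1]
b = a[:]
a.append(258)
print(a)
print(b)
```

Key concept: slice [:] creates copy.
Step by step:
`a = [5, 7, 5, 7, 1]` → a = [5, 7, 5, 7, 1]
`b = a[:]` → b = [5, 7, 5, 7, 1]
`a.append(258)` → a = [5, 7, 5, 7, 1, 258]
`print(a)` → prints [5, 7, 5, 7, 1, 258]
`print(b)` → prints [5, 7, 5, 7, 1]

Answer:
[5, 7, 5, 7, 1, 258]
[5, 7, 5, 7, 1]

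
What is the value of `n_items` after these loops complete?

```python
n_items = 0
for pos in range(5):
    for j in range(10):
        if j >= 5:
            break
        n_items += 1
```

Inner breaks at 5, outer runs 5 times
`n_items` takes the values: 0 → 1 → 2 → 3 → 4 → 5 → 6 → 7 → 8 → 9 → 10 → 11 → 12 → 13 → 14 → 15 → 16 → 17 → 18 → 19 → 20 → 21 → 22 → 23 → 24 → 25

Answer: 25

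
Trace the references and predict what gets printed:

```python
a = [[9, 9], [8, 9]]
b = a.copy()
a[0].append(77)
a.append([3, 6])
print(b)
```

Key concept: shallow copy with nested lists.
Step by step:
`a = [[9, 9], [8, 9]]` → a = [[9, 9], [8, 9]]
`b = a.copy()` → b = [[9, 9], [8, 9]]
`a[0].append(77)` → a = [[9, 9, 77], [8, 9]]; b = [[9, 9, 77], [8, 9]]
`a.append([3, 6])` → a = [[9, 9, 77], [8, 9], [3, 6]]
`print(b)` → prints [[9, 9, 77], [8, 9]]

Answer: [[9, 9, 77], [8, 9]]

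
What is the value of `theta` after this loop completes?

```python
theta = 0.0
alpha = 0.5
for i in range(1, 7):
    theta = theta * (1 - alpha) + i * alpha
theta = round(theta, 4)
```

Moving average with lr=0.5
`theta` takes the values: 0.0 → 0.5 → 1.25 → 2.125 → 3.0625 → 4.03125 → 5.015625 → 5.0156

Answer: 5.0156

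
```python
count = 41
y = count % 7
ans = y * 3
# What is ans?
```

Trace:
`count = 41` → count = 41
`y = count % 7` → y = 6
`ans = y * 3` → ans = 18
So ans = 18

Answer: 18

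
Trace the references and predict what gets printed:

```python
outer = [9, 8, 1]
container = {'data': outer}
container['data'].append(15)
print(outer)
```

Key concept: dict holds reference to list.
Step by step:
`outer = [9, 8, 1]` → outer = [9, 8, 1]
`container = {'data': outer}` → container = {'data': [9, 8, 1]}
`container['data'].append(15)` → outer = [9, 8, 1, 15]; container = {'data': [9, 8, 1, 15]}
`print(outer)` → prints [9, 8, 1, 15]

Answer: [9, 8, 1, 15]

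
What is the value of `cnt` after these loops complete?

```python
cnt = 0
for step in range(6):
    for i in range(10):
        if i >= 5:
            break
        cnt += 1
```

Inner breaks at 5, outer runs 6 times
`cnt` takes the values: 0 → 1 → 2 → 3 → 4 → 5 → 6 → 7 → 8 → 9 → 10 → 11 → 12 → 13 → 14 → 15 → 16 → 17 → 18 → 19 → 20 → 21 → 22 → 23 → 24 → 25 → 26 → 27 → 28 → 29 → 30

Answer: 30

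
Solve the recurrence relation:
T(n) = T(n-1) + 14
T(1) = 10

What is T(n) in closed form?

Unrolling: T(n) = T(1) + 14·(n-1) = 10 + 14(n-1) = 14n - 4.

Answer: T(n) = 14n - 4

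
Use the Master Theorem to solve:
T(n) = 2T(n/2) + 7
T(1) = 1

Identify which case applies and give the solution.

a=2, b=2, f(n)=7. log_2(2) = 1. Since c=0 < 1, Case 1 applies: T(n) = Θ(n^log_b(a)) = O(n).

Answer: O(n) - Case 1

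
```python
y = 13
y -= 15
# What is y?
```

Trace:
`y = 13` → y = 13
`y -= 15` → y = -2
So y = -2

Answer: -2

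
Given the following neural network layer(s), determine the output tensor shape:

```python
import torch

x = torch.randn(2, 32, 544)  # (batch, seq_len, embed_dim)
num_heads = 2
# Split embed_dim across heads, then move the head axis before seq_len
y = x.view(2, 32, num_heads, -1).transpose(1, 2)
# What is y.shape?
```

Input: (2, 32, 544) -> head_dim = 544 // 2 = 272; after view: (2, 32, 2, 272) -> after transpose(1, 2): (2, 2, 32, 272) -> Output: (2, 2, 32, 272)

Answer: (2, 2, 32, 272)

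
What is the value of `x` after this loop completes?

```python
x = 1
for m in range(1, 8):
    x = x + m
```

Start at 1, add 1 through 7
`x` takes the values: 1 → 2 → 4 → 7 → 11 → 16 → 22 → 29

Answer: 29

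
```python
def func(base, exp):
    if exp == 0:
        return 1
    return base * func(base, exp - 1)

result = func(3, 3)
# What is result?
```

func(3, 3) = 3 * 3 * 3 = 27

Answer: 27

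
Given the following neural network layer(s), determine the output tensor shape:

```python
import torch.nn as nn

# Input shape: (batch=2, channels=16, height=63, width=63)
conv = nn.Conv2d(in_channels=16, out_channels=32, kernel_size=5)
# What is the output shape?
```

Input: (2, 16, 63, 63) -> Output: (2, 32, 59, 59)

Answer: (2, 32, 59, 59)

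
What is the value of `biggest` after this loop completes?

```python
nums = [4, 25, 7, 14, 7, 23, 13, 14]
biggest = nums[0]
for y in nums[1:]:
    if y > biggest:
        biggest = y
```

Maximum of [4, 25, 7, 14, 7, 23, 13, 14]
`biggest` takes the values: 4 → 25

Answer: 25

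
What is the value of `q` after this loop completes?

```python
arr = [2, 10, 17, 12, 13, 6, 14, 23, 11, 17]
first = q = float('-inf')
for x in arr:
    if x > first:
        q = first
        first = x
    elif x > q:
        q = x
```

Second largest (with repeats) in [2, 10, 17, 12, 13, 6, 14, 23, 11, 17]
`q` takes the values: -inf → 2 → 10 → 12 → 13 → 14 → 17

Answer: 17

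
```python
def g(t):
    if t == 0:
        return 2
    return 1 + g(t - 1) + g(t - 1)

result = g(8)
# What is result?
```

g(t) = 1 + 2·g(t-1), g(0)=2. Closed form: (2+1)·2^8 - 1 = 767.

Answer: 767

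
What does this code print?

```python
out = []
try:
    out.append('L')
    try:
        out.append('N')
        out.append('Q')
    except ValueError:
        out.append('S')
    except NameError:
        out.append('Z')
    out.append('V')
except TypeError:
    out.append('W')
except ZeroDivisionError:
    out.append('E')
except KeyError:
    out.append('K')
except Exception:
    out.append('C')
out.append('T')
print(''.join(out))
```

Execution trace: 'L' (try body) → 'N' (inner try body) → 'Q' (inner try body, no exception) → 'V' (try body, no exception) → 'T' (after the try/except). Output: LNQVT

Answer: LNQVT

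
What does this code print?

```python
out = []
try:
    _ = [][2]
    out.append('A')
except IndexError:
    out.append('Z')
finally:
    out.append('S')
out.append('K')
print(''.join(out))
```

Execution trace: 'Z' (except IndexError) → 'S' (finally) → 'K' (after the try/except). Output: ZSK

Answer: ZSK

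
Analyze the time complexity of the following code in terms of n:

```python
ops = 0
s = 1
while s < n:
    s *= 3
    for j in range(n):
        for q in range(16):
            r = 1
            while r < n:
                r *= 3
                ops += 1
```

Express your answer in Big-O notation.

Each loop level contributes: log n × n × 1 × log n. Multiplying the contributions gives O(n log² n).

Answer: O(n log² n)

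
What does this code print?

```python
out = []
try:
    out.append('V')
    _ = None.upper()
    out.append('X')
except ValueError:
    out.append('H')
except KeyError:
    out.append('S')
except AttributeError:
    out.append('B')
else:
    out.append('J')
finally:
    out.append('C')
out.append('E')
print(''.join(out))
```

Execution trace: 'V' (try body) → 'B' (except AttributeError) → 'C' (finally) → 'E' (after the try/except). Output: VBCE

Answer: VBCE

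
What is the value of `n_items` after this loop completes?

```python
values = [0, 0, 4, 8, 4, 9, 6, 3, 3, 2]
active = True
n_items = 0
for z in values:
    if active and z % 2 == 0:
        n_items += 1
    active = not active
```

Count even values at even positions
`n_items` takes the values: 0 → 1 → 2 → 3 → 4

Answer: 4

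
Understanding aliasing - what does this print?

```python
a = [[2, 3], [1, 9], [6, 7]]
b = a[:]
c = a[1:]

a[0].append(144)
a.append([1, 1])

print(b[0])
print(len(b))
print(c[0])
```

Key concept: slice with nested mutation.
Step by step:
`a = [[2, 3], [1, 9], [6, 7]]` → a = [[2, 3], [1, 9], [6, 7]]
`b = a[:]` → b = [[2, 3], [1, 9], [6, 7]]
`c = a[1:]` → c = [[1, 9], [6, 7]]
`a[0].append(144)` → a = [[2, 3, 144], [1, 9], [6, 7]]; b = [[2, 3, 144], [1, 9], [6, 7]]
`a.append([1, 1])` → a = [[2, 3, 144], [1, 9], [6, 7], [1, 1]]
`print(b[0])` → prints [2, 3, 144]
`print(len(b))` → prints 3
`print(c[0])` → prints [1, 9]

Answer:
[2, 3, 144]
3
[1, 9]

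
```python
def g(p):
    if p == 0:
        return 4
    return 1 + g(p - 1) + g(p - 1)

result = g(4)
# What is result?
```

g(p) = 1 + 2·g(p-1), g(0)=4. Closed form: (4+1)·2^4 - 1 = 79.

Answer: 79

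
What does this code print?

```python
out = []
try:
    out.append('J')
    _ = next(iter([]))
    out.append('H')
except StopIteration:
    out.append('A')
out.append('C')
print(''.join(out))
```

Execution trace: 'J' (try body) → 'A' (except StopIteration) → 'C' (after the try/except). Output: JAC

Answer: JAC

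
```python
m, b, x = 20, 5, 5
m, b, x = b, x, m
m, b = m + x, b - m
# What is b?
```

Trace:
`m, b, x = 20, 5, 5` → m = 20; b = 5; x = 5
`m, b, x = b, x, m` → m = 5; b = 5; x = 20
`m, b = m + x, b - m` → m = 25; b = 0
So b = 0

Answer: 0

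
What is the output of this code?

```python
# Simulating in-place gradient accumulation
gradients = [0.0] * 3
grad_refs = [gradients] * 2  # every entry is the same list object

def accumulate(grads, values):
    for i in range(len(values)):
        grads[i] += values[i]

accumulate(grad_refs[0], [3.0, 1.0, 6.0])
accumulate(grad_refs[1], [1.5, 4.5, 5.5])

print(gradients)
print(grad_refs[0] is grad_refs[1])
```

Key concept: gradient accumulation aliasing.
Step by step:
`gradients = [0.0] * 3` → gradients = [0.0, 0.0, 0.0]
`grad_refs = [gradients] * 2` → grad_refs = [[0.0, 0.0, 0.0], [0.0, 0.0, 0.0]]
`accumulate(grad_refs[0], [3.0, 1.0, 6.0])` → gradients = [3.0, 1.0, 6.0]; grad_refs = [[3.0, 1.0, 6.0], [3.0, 1.0, 6.0]]
`accumulate(grad_refs[1], [1.5, 4.5, 5.5])` → gradients = [4.5, 5.5, 11.5]; grad_refs = [[4.5, 5.5, 11.5], [4.5, 5.5, 11.5]]
`print(gradients)` → prints [4.5, 5.5, 11.5]
`print(grad_refs[0] is grad_refs[1])` → prints True

Answer:
[4.5, 5.5, 11.5]
True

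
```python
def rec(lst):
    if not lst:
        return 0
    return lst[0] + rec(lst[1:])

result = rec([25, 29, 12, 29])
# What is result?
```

25 + 29 + 12 + 29 + 0 = 95

Answer: 95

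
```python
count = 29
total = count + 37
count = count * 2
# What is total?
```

Trace:
`count = 29` → count = 29
`total = count + 37` → total = 66
`count = count * 2` → count = 58
So total = 66

Answer: 66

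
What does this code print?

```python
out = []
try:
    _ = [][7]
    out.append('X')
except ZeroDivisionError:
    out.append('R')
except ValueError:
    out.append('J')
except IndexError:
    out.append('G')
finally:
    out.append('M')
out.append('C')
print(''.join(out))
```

Execution trace: 'G' (except IndexError) → 'M' (finally) → 'C' (after the try/except). Output: GMC

Answer: GMC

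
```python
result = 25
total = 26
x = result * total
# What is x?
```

Trace:
`result = 25` → result = 25
`total = 26` → total = 26
`x = result * total` → x = 650
So x = 650

Answer: 650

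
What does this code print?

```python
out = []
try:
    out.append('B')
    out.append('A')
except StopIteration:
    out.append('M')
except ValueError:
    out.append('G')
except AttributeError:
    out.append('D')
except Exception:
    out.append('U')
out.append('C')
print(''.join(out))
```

Execution trace: 'B' (try body) → 'A' (try body, no exception) → 'C' (after the try/except). Output: BAC

Answer: BAC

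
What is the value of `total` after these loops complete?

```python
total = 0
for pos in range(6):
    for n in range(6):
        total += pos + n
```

Sum of all pos+n for pos,n in 6x6
`total` takes the values: 0 → 1 → 3 → 6 → 10 → 15 → 16 → 18 → 21 → 25 → 30 → 36 → 38 → 41 → 45 → 50 → 56 → 63 → 66 → 70 → 75 → 81 → 88 → 96 → 100 → 105 → 111 → 118 → 126 → 135 → 140 → 146 → 153 → 161 → 170 → 180

Answer: 180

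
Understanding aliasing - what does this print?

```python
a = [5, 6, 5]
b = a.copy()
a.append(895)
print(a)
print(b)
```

Key concept: list.copy() creates independent copy.
Step by step:
`a = [5, 6, 5]` → a = [5, 6, 5]
`b = a.copy()` → b = [5, 6, 5]
`a.append(895)` → a = [5, 6, 5, 895]
`print(a)` → prints [5, 6, 5, 895]
`print(b)` → prints [5, 6, 5]

Answer:
[5, 6, 5, 895]
[5, 6, 5]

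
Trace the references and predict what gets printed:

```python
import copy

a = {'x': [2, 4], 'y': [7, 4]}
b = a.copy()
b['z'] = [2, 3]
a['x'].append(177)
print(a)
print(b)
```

Key concept: shallow copy of dict with mutable values.
Step by step:
`a = {'x': [2, 4], 'y': [7, 4]}` → a = {'x': [2, 4], 'y': [7, 4]}
`b = a.copy()` → b = {'x': [2, 4], 'y': [7, 4]}
`b['z'] = [2, 3]` → b = {'x': [2, 4], 'y': [7, 4], 'z': [2, 3]}
`a['x'].append(177)` → a = {'x': [2, 4, 177], 'y': [7, 4]}; b = {'x': [2, 4, 177], 'y': [7, 4], 'z': [2, 3]}
`print(a)` → prints {'x': [2, 4, 177], 'y': [7, 4]}
`print(b)` → prints {'x': [2, 4, 177], 'y': [7, 4], 'z': [2, 3]}

Answer:
{'x': [2, 4, 177], 'y': [7, 4]}
{'x': [2, 4, 177], 'y': [7, 4], 'z': [2, 3]}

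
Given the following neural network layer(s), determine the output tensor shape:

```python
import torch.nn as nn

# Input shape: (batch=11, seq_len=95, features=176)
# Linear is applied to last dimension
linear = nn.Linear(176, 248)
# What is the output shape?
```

Input: (11, 95, 176) -> Output: (11, 95, 248)

Answer: (11, 95, 248)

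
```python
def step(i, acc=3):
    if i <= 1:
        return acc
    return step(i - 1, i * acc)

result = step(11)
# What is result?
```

Accumulator trace (n, acc): (11, 3) -> (10, 33) -> (9, 330) -> (8, 2970) -> (7, 23760) -> (6, 166320) -> (5, 997920) -> (4, 4989600) -> (3, 19958400) -> (2, 59875200) -> (1, 119750400) -> return 119750400

Answer: 119750400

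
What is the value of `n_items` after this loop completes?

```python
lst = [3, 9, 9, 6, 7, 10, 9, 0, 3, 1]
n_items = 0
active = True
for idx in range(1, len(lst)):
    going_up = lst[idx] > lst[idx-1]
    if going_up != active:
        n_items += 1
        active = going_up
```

Count direction changes in [3, 9, 9, 6, 7, 10, 9, 0, 3, 1]
`n_items` takes the values: 0 → 1 → 2 → 3 → 4 → 5

Answer: 5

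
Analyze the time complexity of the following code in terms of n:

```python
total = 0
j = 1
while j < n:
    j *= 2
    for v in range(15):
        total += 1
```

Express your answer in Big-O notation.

Each loop level contributes: log n × 1. Multiplying the contributions gives O(log n).

Answer: O(log n)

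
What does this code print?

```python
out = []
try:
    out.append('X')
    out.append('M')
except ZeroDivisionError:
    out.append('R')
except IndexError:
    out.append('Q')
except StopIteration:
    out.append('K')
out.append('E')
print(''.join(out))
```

Execution trace: 'X' (try body) → 'M' (try body, no exception) → 'E' (after the try/except). Output: XME

Answer: XME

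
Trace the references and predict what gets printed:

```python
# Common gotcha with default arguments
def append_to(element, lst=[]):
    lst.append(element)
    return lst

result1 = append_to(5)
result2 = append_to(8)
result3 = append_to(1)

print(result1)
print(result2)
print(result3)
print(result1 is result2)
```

Key concept: mutable default argument gotcha.
Step by step:
`result1 = append_to(5)` → result1 = [5]
`result2 = append_to(8)` → result1 = [5, 8] (same object as result2); result2 = [5, 8] (same object as result1)
`result3 = append_to(1)` → result1 = [5, 8, 1] (same object as result2, result3); result2 = [5, 8, 1] (same object as result1, result3); result3 = [5, 8, 1] (same object as result1, result2)
`print(result1)` → prints [5, 8, 1]
`print(result2)` → prints [5, 8, 1]
`print(result3)` → prints [5, 8, 1]
`print(result1 is result2)` → prints True

Answer:
[5, 8, 1]
[5, 8, 1]
[5, 8, 1]
True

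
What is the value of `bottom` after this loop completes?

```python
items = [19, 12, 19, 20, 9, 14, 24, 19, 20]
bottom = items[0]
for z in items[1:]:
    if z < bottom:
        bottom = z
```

Minimum of [19, 12, 19, 20, 9, 14, 24, 19, 20]
`bottom` takes the values: 19 → 12 → 9

Answer: 9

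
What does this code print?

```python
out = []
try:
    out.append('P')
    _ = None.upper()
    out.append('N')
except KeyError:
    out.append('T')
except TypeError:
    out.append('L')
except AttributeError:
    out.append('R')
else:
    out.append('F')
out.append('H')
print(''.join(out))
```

Execution trace: 'P' (try body) → 'R' (except AttributeError) → 'H' (after the try/except). Output: PRH

Answer: PRH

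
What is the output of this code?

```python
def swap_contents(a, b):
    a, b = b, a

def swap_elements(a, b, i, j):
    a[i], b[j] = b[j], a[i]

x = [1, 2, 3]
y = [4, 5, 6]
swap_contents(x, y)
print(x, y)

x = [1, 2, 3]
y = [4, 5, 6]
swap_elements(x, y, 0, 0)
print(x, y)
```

Key concept: parameter rebinding vs mutation.
Step by step:
`x = [1, 2, 3]` → x = [1, 2, 3]
`y = [4, 5, 6]` → y = [4, 5, 6]
`swap_contents(x, y)` → no visible change to tracked variables
`print(x, y)` → prints [1, 2, 3] [4, 5, 6]
`x = [1, 2, 3]` → x = [1, 2, 3]
`y = [4, 5, 6]` → y = [4, 5, 6]
`swap_elements(x, y, 0, 0)` → x = [4, 2, 3]; y = [1, 5, 6]
`print(x, y)` → prints [4, 2, 3] [1, 5, 6]

Answer:
[1, 2, 3] [4, 5, 6]
[4, 2, 3] [1, 5, 6]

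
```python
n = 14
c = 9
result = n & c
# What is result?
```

Trace:
`n = 14` → n = 14
`c = 9` → c = 9
`result = n & c` → result = 8
So result = 8

Answer: 8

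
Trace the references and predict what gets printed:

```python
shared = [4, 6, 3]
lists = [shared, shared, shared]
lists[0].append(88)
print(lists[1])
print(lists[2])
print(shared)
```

Key concept: list of same reference.
Step by step:
`shared = [4, 6, 3]` → shared = [4, 6, 3]
`lists = [shared, shared, shared]` → lists = [[4, 6, 3], [4, 6, 3], [4, 6, 3]]
`lists[0].append(88)` → shared = [4, 6, 3, 88]; lists = [[4, 6, 3, 88], [4, 6, 3, 88], [4, 6, 3, 88]]
`print(lists[1])` → prints [4, 6, 3, 88]
`print(lists[2])` → prints [4, 6, 3, 88]
`print(shared)` → prints [4, 6, 3, 88]

Answer:
[4, 6, 3, 88]
[4, 6, 3, 88]
[4, 6, 3, 88]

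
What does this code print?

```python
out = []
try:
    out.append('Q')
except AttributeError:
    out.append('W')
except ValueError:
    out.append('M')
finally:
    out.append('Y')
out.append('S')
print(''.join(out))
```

Execution trace: 'Q' (try body, no exception) → 'Y' (finally) → 'S' (after the try/except). Output: QYS

Answer: QYS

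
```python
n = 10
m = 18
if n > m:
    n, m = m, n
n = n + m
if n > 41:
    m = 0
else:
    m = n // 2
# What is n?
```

Trace:
`n = 10` → n = 10
`m = 18` → m = 18
`if n > m: ...` → n > m is False → no variable changes
`n = n + m` → n = 28
`if n > 41: ...` → n > 41 is False, take else branch → m = 14
So n = 28

Answer: 28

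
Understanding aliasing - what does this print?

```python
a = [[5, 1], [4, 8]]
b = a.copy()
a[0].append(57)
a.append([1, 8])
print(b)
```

Key concept: shallow copy with nested lists.
Step by step:
`a = [[5, 1], [4, 8]]` → a = [[5, 1], [4, 8]]
`b = a.copy()` → b = [[5, 1], [4, 8]]
`a[0].append(57)` → a = [[5, 1, 57], [4, 8]]; b = [[5, 1, 57], [4, 8]]
`a.append([1, 8])` → a = [[5, 1, 57], [4, 8], [1, 8]]
`print(b)` → prints [[5, 1, 57], [4, 8]]

Answer: [[5, 1, 57], [4, 8]]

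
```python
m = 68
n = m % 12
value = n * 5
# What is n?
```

Trace:
`m = 68` → m = 68
`n = m % 12` → n = 8
`value = n * 5` → value = 40
So n = 8

Answer: 8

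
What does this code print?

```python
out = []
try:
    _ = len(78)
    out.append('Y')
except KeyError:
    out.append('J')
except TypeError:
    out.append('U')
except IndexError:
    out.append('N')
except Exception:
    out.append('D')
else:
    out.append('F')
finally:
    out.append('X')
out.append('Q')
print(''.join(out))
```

Execution trace: 'U' (except TypeError) → 'X' (finally) → 'Q' (after the try/except). Output: UXQ

Answer: UXQ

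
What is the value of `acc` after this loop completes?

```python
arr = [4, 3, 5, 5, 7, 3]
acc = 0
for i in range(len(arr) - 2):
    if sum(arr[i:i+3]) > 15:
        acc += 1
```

Count windows with sum > 15
`acc` takes the values: 0 → 1

Answer: 1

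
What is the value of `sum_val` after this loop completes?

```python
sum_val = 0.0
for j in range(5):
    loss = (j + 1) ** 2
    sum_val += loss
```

Sum of squared losses 1² + 2² + ... + 5²
`sum_val` takes the values: 0.0 → 1.0 → 5.0 → 14.0 → 30.0 → 55.0

Answer: 55.0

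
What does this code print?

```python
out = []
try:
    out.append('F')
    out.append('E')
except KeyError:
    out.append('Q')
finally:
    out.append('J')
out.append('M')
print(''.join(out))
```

Execution trace: 'F' (try body) → 'E' (try body, no exception) → 'J' (finally) → 'M' (after the try/except). Output: FEJM

Answer: FEJM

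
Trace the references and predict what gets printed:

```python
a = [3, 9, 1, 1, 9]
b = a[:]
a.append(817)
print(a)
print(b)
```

Key concept: slice [:] creates copy.
Step by step:
`a = [3, 9, 1, 1, 9]` → a = [3, 9, 1, 1, 9]
`b = a[:]` → b = [3, 9, 1, 1, 9]
`a.append(817)` → a = [3, 9, 1, 1, 9, 817]
`print(a)` → prints [3, 9, 1, 1, 9, 817]
`print(b)` → prints [3, 9, 1, 1, 9]

Answer:
[3, 9, 1, 1, 9, 817]
[3, 9, 1, 1, 9]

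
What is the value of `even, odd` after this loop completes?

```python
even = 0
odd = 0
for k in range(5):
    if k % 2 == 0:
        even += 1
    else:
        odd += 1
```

Count evens and odds in range(5)
`even, odd` takes the values: (0, 0) → (1, 0) → (1, 1) → (2, 1) → (2, 2) → (3, 2)

Answer: 3, 2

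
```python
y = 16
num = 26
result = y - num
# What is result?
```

Trace:
`y = 16` → y = 16
`num = 26` → num = 26
`result = y - num` → result = -10
So result = -10

Answer: -10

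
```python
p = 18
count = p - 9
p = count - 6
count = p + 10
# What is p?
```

Trace:
`p = 18` → p = 18
`count = p - 9` → count = 9
`p = count - 6` → p = 3
`count = p + 10` → count = 13
So p = 3

Answer: 3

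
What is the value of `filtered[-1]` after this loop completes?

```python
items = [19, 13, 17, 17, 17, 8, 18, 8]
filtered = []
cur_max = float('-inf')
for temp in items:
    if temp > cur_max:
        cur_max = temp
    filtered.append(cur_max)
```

Running max ends at 19
`filtered` takes the values: [] → [19] → [19, 19] → [19, 19, 19] → [19, 19, 19, 19] → [19, 19, 19, 19, 19] → [19, 19, 19, 19, 19, 19] → [19, 19, 19, 19, 19, 19, 19] → [19, 19, 19, 19, 19, 19, 19, 19]
So `filtered[-1]` = 19

Answer: 19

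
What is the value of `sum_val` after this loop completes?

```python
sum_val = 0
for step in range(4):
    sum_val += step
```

Sum of 0 to 3 = 6
`sum_val` takes the values: 0 → 1 → 3 → 6

Answer: 6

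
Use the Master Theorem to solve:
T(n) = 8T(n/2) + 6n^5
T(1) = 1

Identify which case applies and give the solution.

a=8, b=2, f(n)=6n^5. log_2(8) = 3. Since c=5 > 3 and the regularity condition holds (8(n/2)^5 = (8/2^5)n^5 with 8/2^5 < 1), Case 3 applies: T(n) = Θ(f(n)) = O(n^5).

Answer: O(n^5) - Case 3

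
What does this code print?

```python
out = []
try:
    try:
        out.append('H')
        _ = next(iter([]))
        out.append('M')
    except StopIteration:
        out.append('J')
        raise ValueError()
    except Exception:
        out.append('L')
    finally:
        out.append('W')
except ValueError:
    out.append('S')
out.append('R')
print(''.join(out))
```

Execution trace: 'H' (inner try body) → 'J' (inner except StopIteration) → 'W' (inner finally) → 'S' (outer except ValueError) → 'R' (after the try/except). Output: HJWSR

Answer: HJWSR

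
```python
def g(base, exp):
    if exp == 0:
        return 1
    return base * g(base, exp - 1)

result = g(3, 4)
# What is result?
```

g(3, 4) = 3 * 3 * 3 * 3 = 81

Answer: 81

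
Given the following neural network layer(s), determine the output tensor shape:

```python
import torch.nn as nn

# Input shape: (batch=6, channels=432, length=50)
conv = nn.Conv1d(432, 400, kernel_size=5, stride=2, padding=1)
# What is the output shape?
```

Input: (6, 432, 50) -> Output: (6, 400, 24)

Answer: (6, 400, 24)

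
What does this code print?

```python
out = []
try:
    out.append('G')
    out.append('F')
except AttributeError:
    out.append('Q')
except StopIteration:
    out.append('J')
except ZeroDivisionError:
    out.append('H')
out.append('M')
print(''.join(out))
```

Execution trace: 'G' (try body) → 'F' (try body, no exception) → 'M' (after the try/except). Output: GFM

Answer: GFM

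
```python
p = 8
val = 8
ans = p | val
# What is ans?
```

Trace:
`p = 8` → p = 8
`val = 8` → val = 8
`ans = p | val` → ans = 8
So ans = 8

Answer: 8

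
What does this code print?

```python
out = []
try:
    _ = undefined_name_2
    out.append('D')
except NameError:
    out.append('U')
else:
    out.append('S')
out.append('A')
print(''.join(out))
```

Execution trace: 'U' (except NameError) → 'A' (after the try/except). Output: UA

Answer: UA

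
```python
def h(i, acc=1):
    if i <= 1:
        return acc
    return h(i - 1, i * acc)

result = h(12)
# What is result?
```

Accumulator trace (n, acc): (12, 1) -> (11, 12) -> (10, 132) -> (9, 1320) -> (8, 11880) -> (7, 95040) -> (6, 665280) -> (5, 3991680) -> (4, 19958400) -> (3, 79833600) -> (2, 239500800) -> (1, 479001600) -> return 479001600

Answer: 479001600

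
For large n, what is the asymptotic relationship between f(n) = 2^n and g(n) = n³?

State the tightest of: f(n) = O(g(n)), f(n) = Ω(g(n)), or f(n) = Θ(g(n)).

2^n vs n³: f(n) = Ω(g(n)) but not O(g(n)) — 2^n grows strictly faster than n³.

Answer: f(n) = Ω(g(n)) but not O(g(n)) — 2^n grows strictly faster than n³.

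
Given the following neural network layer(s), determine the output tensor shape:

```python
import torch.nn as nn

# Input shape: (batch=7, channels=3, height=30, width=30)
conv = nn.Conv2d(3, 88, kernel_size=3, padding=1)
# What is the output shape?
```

Input: (7, 3, 30, 30) -> Output: (7, 88, 30, 30)

Answer: (7, 88, 30, 30)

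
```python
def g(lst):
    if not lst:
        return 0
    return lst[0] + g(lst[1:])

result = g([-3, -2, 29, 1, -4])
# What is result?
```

(-3) + (-2) + 29 + 1 + (-4) + 0 = 21

Answer: 21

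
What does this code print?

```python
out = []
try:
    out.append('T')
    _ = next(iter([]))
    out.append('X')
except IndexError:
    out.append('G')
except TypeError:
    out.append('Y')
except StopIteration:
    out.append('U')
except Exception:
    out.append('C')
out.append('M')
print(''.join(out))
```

Execution trace: 'T' (try body) → 'U' (except StopIteration) → 'M' (after the try/except). Output: TUM

Answer: TUM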